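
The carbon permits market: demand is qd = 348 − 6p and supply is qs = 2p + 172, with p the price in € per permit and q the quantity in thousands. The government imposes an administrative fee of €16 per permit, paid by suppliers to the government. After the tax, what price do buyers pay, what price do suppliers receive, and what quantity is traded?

Without the tax, 348 − 6p = 2p + 172 gives 8p = 176, so p* = €22 and q* = 216.
With the tax collected from suppliers, supply shifts: qs = 2(p − 16) + 172.
New equilibrium: buyers pay €26, suppliers receive €10, q = 192. (Wedge: pb − ps = 16.)
The less price-elastic side of the market bears the larger share of a per-unit tax.

Buyers pay €26; suppliers receive €10; quantity = 192.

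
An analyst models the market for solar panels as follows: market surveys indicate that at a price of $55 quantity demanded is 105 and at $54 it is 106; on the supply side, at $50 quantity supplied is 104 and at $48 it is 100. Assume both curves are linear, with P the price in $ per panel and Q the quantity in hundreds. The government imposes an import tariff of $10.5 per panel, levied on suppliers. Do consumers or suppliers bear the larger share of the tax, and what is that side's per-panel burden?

Consumers bear the larger share: $7 per panel.

Demand slope: (106 − 105)/(54 − 55) = -1, so Qd = 160 − P.
Supply slope: (100 − 104)/(48 − 50) = 2, so Qs = 2P + 4.
Before the tax: set 160 − P = 2P + 4 → P* = $52, Q* = 108.
With the tax collected from suppliers, supply shifts: Qs = 2(P − 10.5) + 4.
New equilibrium: consumers pay $59, suppliers receive $48.5, Q = 101. (Wedge: Pb − Ps = 10.5.)
Per-panel burden: consumers $7, suppliers $3.5.
Consumers take the larger share because demand is less price-elastic here (demand slope 1 vs supply slope 2).
The less price-elastic side of the market bears the larger share of a per-unit tax.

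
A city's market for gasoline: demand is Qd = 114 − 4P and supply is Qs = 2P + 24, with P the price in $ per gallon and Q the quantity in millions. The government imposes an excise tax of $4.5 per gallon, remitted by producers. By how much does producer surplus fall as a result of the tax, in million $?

Without the tax, 114 − 4P = 2P + 24 gives 6P = 90, so P* = $15 and Q* = 54.
With the tax collected from producers, supply shifts: Qs = 2(P − 4.5) + 24.
New equilibrium: consumers pay $16.5, producers receive $12, Q = 48. (Wedge: Pb − Ps = 4.5.)
ΔPS is the trapezoid between Q = 48 and Q = 54 of height $3: ½ · (54 + 48) · 3 = $153.

Producer surplus falls by $153 million.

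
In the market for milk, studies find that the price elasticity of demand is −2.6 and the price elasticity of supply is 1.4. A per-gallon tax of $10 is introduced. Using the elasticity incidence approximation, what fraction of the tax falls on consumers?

Incidence ratio: consumers' share ≈ εs / (εs + |εd|) = 1.4 / (1.4 + 2.6) = 0.35.
Supply is the less elastic side, so consumers bear the smaller share.

Consumers' share ≈ 0.35.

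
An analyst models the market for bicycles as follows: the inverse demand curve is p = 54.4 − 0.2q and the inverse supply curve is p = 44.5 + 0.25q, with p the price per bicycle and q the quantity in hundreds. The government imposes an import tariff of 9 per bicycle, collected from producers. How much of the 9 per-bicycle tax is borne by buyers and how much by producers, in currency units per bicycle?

Rewrite in direct form: qd = 272 − 5p and qs = 4p − 178.
Before the tax: set 272 − 5p = 4p − 178 → p* = 50, q* = 22.
With the tax collected from producers, supply shifts: qs = 4(p − 9) − 178.
New equilibrium: buyers pay 54, producers receive 45, q = 2. (Wedge: pb − ps = 9.)
Burden on buyers: 4; on producers: 5. (They sum to 9.)
The less price-elastic side of the market bears the larger share of a per-unit tax.

Buyers bear 4 per bicycle; producers bear 5 per bicycle.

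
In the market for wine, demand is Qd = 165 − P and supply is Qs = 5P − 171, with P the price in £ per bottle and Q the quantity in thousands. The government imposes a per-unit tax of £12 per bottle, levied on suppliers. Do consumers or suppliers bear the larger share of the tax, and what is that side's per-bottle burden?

Consumers bear the larger share: £10 per bottle.

Before the tax: set 165 − P = 5P − 171 → P* = £56, Q* = 109.
With the tax collected from suppliers, supply shifts: Qs = 5(P − 12) − 171.
Solving gives Q = 99 with consumers paying £66 and suppliers receiving £54 (the £12 wedge).
Per-bottle burden: consumers £10, suppliers £2.
Consumers take the larger share because demand is less price-elastic here (demand slope 1 vs supply slope 5).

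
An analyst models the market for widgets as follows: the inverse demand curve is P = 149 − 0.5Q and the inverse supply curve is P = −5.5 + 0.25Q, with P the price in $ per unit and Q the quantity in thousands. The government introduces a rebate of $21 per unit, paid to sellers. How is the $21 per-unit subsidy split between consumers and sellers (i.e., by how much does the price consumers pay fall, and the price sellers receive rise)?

Rewrite in direct form: Qd = 298 − 2P and Qs = 4P + 22.
Without the subsidy, 298 − 2P = 4P + 22 gives 6P = 276, so P* = $46 and Q* = 206.
With a per-unit subsidy paid to sellers, each receives P + 21 per unit sold, so supply becomes Qs = 4(P + 21) + 22.
Solving gives Q = 234 with consumers paying $32 and sellers receiving $53 (the $21 wedge).
Gain to consumers: $14; to sellers: $7. (They sum to $21.)

Consumers gain $14 per unit; sellers gain $7 per unit.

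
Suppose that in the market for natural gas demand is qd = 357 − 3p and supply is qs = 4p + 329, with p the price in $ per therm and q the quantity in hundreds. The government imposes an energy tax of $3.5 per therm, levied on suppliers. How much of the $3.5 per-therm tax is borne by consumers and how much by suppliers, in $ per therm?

Consumers bear $2 per therm; suppliers bear $1.5 per therm.

Without the tax, 357 − 3p = 4p + 329 gives 7p = 28, so p* = $4 and q* = 345.
With the tax collected from suppliers, supply shifts: qs = 4(p − 3.5) + 329.
New equilibrium: consumers pay $6, suppliers receive $2.5, q = 339. (Wedge: pb − ps = 3.5.)
Burden on consumers: $2; on suppliers: $1.5. (They sum to $3.5.)
The less price-elastic side of the market bears the larger share of a per-unit tax.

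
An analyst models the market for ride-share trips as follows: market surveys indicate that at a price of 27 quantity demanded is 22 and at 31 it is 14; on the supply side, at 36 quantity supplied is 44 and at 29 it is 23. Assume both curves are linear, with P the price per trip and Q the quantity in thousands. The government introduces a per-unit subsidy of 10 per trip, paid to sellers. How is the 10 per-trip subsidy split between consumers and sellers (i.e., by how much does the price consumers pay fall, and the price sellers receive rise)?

Demand slope: (14 − 22)/(31 − 27) = -2, so Qd = 76 − 2P.
Supply slope: (23 − 44)/(29 − 36) = 3, so Qs = 3P − 64.
Before the subsidy: set 76 − 2P = 3P − 64 → P* = 28, Q* = 20.
With a per-unit subsidy paid to sellers, each receives P + 10 per unit sold, so supply becomes Qs = 3(P + 10) − 64.
Solving gives Q = 32 with consumers paying 22 and sellers receiving 32 (the 10 wedge).
Gain to consumers: 6; to sellers: 4. (They sum to 10.)

Consumers gain 6 per trip; sellers gain 4 per trip.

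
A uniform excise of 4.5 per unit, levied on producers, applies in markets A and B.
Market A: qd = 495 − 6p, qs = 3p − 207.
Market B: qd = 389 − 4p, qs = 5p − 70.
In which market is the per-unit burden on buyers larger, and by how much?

Market A: pre-tax p* = 78, q* = 27; post-tax q = 18; per-unit burden on buyers = 1.5.
Market B: pre-tax p* = 51, q* = 185; post-tax q = 175; per-unit burden on buyers = 2.5.
Difference: 1.5 vs 2.5 → market B is larger by 1.

Market B, by 1.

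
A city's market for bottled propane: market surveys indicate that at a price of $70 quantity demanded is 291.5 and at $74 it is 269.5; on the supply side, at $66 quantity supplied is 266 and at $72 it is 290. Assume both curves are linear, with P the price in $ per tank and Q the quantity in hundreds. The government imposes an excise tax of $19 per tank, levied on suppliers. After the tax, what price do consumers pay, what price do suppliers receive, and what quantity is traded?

Consumers pay $79; suppliers receive $60; quantity = 242.

Demand slope: (269.5 − 291.5)/(74 − 70) = -5.5, so Qd = 676.5 − 5.5P.
Supply slope: (290 − 266)/(72 − 66) = 4, so Qs = 4P + 2.
Without the tax, 676.5 − 5.5P = 4P + 2 gives 9.5P = 674.5, so P* = $71 and Q* = 286.
With the tax collected from suppliers, supply shifts: Qs = 4(P − 19) + 2.
New equilibrium: consumers pay $79, suppliers receive $60, Q = 242. (Wedge: Pb − Ps = 19.)
The less price-elastic side of the market bears the larger share of a per-unit tax.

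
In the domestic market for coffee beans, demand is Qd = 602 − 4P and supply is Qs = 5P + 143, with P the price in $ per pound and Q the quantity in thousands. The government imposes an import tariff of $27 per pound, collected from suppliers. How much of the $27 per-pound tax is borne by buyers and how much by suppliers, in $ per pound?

Before the tax: set 602 − 4P = 5P + 143 → P* = $51, Q* = 398.
With the tax collected from suppliers, supply shifts: Qs = 5(P − 27) + 143.
Solving gives Q = 338 with buyers paying $66 and suppliers receiving $39 (the $27 wedge).
Burden on buyers: $15; on suppliers: $12. (They sum to $27.)
The less price-elastic side of the market bears the larger share of a per-unit tax.

Buyers bear $15 per pound; suppliers bear $12 per pound.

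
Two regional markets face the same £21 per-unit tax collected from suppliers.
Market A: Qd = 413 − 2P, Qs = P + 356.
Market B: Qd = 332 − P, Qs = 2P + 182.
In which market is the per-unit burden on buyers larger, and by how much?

Market B, by £7.

Market A: pre-tax P* = £19, Q* = 375; post-tax Q = 361; per-unit burden on buyers = £7.
Market B: pre-tax P* = £50, Q* = 282; post-tax Q = 268; per-unit burden on buyers = £14.
Difference: £7 vs £14 → market B is larger by £7.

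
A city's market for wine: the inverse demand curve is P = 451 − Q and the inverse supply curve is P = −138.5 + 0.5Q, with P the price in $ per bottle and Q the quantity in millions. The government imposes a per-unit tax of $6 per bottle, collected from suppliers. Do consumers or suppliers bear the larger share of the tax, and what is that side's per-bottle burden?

Inverting to Q(P) form: Qd = 451 − P; Qs = 2P + 277.
Without the tax, 451 − P = 2P + 277 gives 3P = 174, so P* = $58 and Q* = 393.
With the tax collected from suppliers, supply shifts: Qs = 2(P − 6) + 277.
New equilibrium: consumers pay $62, suppliers receive $56, Q = 389. (Wedge: Pb − Ps = 6.)
Per-bottle burden: consumers $4, suppliers $2.
Consumers take the larger share because demand is less price-elastic here (demand slope 1 vs supply slope 2).

Consumers bear the larger share: $4 per bottle.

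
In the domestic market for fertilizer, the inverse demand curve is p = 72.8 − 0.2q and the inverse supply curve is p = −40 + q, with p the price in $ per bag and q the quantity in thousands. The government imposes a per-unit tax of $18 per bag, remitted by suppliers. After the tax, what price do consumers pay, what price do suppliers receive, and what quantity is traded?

Inverting to q(p) form: qd = 364 − 5p; qs = p + 40.
Without the tax, 364 − 5p = p + 40 gives 6p = 324, so p* = $54 and q* = 94.
With the tax collected from suppliers, supply shifts: qs = (p − 18) + 40.
New equilibrium: consumers pay $57, suppliers receive $39, q = 79. (Wedge: pb − ps = 18.)

Consumers pay $57; suppliers receive $39; quantity = 79.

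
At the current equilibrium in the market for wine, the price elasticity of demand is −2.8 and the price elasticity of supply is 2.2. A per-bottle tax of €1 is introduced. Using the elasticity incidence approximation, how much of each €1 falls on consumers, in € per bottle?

Consumers bear ≈ €0.44 per bottle.

Incidence ratio: consumers' share ≈ εs / (εs + |εd|) = 2.2 / (2.2 + 2.8) = 0.44.
So consumers bear ≈ 0.44 × €1 = €0.44; sellers bear €0.56.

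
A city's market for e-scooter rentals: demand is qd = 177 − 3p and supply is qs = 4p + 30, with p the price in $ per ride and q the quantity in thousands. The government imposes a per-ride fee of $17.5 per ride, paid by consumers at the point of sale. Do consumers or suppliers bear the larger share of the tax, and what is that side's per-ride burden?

Consumers bear the larger share: $10 per ride.

Before the tax: set 177 − 3p = 4p + 30 → p* = $21, q* = 114.
With the tax collected from consumers, demand (in seller-price terms) shifts: qd = 177 − 3(p + 17.5).
New equilibrium: consumers pay $31, suppliers receive $13.5, q = 84. (Wedge: pb − ps = 17.5.)
Per-ride burden: consumers $10, suppliers $7.5.
Consumers take the larger share because demand is less price-elastic here (demand slope 3 vs supply slope 4).
The less price-elastic side of the market bears the larger share of a per-unit tax.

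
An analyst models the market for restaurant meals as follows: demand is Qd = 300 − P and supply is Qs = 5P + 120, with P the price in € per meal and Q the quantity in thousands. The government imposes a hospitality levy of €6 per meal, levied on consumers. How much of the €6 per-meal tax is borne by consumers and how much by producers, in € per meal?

Consumers bear €5 per meal; producers bear €1 per meal.

Without the tax, 300 − P = 5P + 120 gives 6P = 180, so P* = €30 and Q* = 270.
With the tax collected from consumers, demand (in seller-price terms) shifts: Qd = 300 − (P + 6).
New equilibrium: consumers pay €35, producers receive €29, Q = 265. (Wedge: Pb − Ps = 6.)
Burden on consumers: €5; on producers: €1. (They sum to €6.)
The less price-elastic side of the market bears the larger share of a per-unit tax.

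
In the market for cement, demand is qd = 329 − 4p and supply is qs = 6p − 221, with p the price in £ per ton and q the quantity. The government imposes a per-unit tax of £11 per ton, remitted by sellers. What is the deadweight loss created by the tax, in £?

Deadweight loss = £145.2.

Before the tax: set 329 − 4p = 6p − 221 → p* = £55, q* = 109.
With the tax collected from sellers, supply shifts: qs = 6(p − 11) − 221.
Solving gives q = 82.6 with buyers paying £61.6 and sellers receiving £50.6 (the £11 wedge).
Quantity falls by |ΔQ| = |109 − 82.6| = 26.4.
DWL = ½ · t · |ΔQ| = ½ · 11 · 26.4 = £145.2.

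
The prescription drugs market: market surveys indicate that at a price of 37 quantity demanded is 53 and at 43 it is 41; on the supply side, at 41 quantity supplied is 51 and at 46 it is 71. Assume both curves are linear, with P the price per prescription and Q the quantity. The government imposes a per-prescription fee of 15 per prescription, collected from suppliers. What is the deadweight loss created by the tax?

Deadweight loss = 150.

Demand slope: (41 − 53)/(43 − 37) = -2, so Qd = 127 − 2P.
Supply slope: (71 − 51)/(46 − 41) = 4, so Qs = 4P − 113.
Before the tax: set 127 − 2P = 4P − 113 → P* = 40, Q* = 47.
With the tax collected from suppliers, supply shifts: Qs = 4(P − 15) − 113.
New equilibrium: buyers pay 50, suppliers receive 35, Q = 27. (Wedge: Pb − Ps = 15.)
Quantity falls by |ΔQ| = |47 − 27| = 20.
DWL = ½ · t · |ΔQ| = ½ · 15 · 20 = 150.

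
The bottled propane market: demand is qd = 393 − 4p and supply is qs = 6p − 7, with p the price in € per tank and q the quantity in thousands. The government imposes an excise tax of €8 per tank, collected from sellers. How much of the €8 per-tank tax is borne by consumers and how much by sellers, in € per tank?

Consumers bear €4.8 per tank; sellers bear €3.2 per tank.

Without the tax, 393 − 4p = 6p − 7 gives 10p = 400, so p* = €40 and q* = 233.
With the tax collected from sellers, supply shifts: qs = 6(p − 8) − 7.
Solving gives q = 213.8 with consumers paying €44.8 and sellers receiving €36.8 (the €8 wedge).
Burden on consumers: €4.8; on sellers: €3.2. (They sum to €8.)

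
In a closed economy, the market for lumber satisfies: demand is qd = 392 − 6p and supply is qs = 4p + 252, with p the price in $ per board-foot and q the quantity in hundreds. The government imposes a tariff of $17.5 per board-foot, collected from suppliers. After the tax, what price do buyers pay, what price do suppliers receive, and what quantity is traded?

Before the tax: set 392 − 6p = 4p + 252 → p* = $14, q* = 308.
With the tax collected from suppliers, supply shifts: qs = 4(p − 17.5) + 252.
New equilibrium: buyers pay $21, suppliers receive $3.5, q = 266. (Wedge: pb − ps = 17.5.)
The less price-elastic side of the market bears the larger share of a per-unit tax.

Buyers pay $21; suppliers receive $3.5; quantity = 266.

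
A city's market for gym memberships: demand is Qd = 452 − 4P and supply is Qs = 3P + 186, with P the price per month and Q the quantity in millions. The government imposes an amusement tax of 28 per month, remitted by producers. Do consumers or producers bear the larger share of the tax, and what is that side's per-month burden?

Without the tax, 452 − 4P = 3P + 186 gives 7P = 266, so P* = 38 and Q* = 300.
With the tax collected from producers, supply shifts: Qs = 3(P − 28) + 186.
New equilibrium: consumers pay 50, producers receive 22, Q = 252. (Wedge: Pb − Ps = 28.)
Per-month burden: consumers 12, producers 16.
Producers take the larger share because supply is less price-elastic here (demand slope 4 vs supply slope 3).
The less price-elastic side of the market bears the larger share of a per-unit tax.

Producers bear the larger share: 16 per month.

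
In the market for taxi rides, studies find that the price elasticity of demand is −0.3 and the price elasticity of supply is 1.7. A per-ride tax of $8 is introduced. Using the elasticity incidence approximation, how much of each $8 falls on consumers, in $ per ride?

Consumers bear ≈ $6.8 per ride.

Incidence ratio: consumers' share ≈ εs / (εs + |εd|) = 1.7 / (1.7 + 0.3) = 0.85.
So consumers bear ≈ 0.85 × $8 = $6.8; producers bear $1.2.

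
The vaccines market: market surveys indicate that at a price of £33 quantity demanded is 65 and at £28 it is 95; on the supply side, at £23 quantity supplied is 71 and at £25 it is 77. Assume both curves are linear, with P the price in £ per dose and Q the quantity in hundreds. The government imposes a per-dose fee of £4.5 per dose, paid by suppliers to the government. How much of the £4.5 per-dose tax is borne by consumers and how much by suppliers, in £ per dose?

Consumers bear £1.5 per dose; suppliers bear £3 per dose.

Demand slope: (95 − 65)/(28 − 33) = -6, so Qd = 263 − 6P.
Supply slope: (77 − 71)/(25 − 23) = 3, so Qs = 3P + 2.
Without the tax, 263 − 6P = 3P + 2 gives 9P = 261, so P* = £29 and Q* = 89.
With the tax collected from suppliers, supply shifts: Qs = 3(P − 4.5) + 2.
Solving gives Q = 80 with consumers paying £30.5 and suppliers receiving £26 (the £4.5 wedge).
Burden on consumers: £1.5; on suppliers: £3. (They sum to £4.5.)
The less price-elastic side of the market bears the larger share of a per-unit tax.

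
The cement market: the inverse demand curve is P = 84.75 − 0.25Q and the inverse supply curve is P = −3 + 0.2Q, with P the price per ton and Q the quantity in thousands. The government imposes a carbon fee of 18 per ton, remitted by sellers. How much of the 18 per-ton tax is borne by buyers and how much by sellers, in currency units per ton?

Buyers bear 10 per ton; sellers bear 8 per ton.

Rewrite in direct form: Qd = 339 − 4P and Qs = 5P + 15.
Without the tax, 339 − 4P = 5P + 15 gives 9P = 324, so P* = 36 and Q* = 195.
With the tax collected from sellers, supply shifts: Qs = 5(P − 18) + 15.
Solving gives Q = 155 with buyers paying 46 and sellers receiving 28 (the 18 wedge).
Burden on buyers: 10; on sellers: 8. (They sum to 18.)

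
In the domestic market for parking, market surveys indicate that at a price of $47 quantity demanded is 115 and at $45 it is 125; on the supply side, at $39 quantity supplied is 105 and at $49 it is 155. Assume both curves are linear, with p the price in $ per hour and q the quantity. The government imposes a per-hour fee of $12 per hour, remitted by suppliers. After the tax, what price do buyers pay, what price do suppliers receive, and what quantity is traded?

Demand slope: (125 − 115)/(45 − 47) = -5, so qd = 350 − 5p.
Supply slope: (155 − 105)/(49 − 39) = 5, so qs = 5p − 90.
Without the tax, 350 − 5p = 5p − 90 gives 10p = 440, so p* = $44 and q* = 130.
With the tax collected from suppliers, supply shifts: qs = 5(p − 12) − 90.
Solving gives q = 100 with buyers paying $50 and suppliers receiving $38 (the $12 wedge).
The less price-elastic side of the market bears the larger share of a per-unit tax.

Buyers pay $50; suppliers receive $38; quantity = 100.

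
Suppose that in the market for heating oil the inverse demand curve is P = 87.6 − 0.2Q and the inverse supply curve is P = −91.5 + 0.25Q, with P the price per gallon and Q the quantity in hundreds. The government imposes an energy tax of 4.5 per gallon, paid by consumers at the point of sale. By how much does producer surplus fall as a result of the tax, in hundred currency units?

Producer surplus falls by 982.5 hundred.

Inverting to Q(P) form: Qd = 438 − 5P; Qs = 4P + 366.
Without the tax, 438 − 5P = 4P + 366 gives 9P = 72, so P* = 8 and Q* = 398.
With the tax collected from consumers, demand (in seller-price terms) shifts: Qd = 438 − 5(P + 4.5).
New equilibrium: consumers pay 10, sellers receive 5.5, Q = 388. (Wedge: Pb − Ps = 4.5.)
ΔPS is the trapezoid between Q = 388 and Q = 398 of height 2.5: ½ · (398 + 388) · 2.5 = 982.5.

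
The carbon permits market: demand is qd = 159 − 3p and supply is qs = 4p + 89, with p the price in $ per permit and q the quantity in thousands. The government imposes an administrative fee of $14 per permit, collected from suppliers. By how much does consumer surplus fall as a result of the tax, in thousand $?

Consumer surplus falls by $936 thousand.

Before the tax: set 159 − 3p = 4p + 89 → p* = $10, q* = 129.
With the tax collected from suppliers, supply shifts: qs = 4(p − 14) + 89.
New equilibrium: consumers pay $18, suppliers receive $4, q = 105. (Wedge: pb − ps = 14.)
ΔCS is the trapezoid between Q = 105 and Q = 129 of height $8: ½ · (129 + 105) · 8 = $936.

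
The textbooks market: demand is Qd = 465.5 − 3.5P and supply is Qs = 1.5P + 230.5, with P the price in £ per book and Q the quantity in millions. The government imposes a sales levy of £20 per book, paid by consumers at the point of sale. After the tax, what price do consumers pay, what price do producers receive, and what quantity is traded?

Without the tax, 465.5 − 3.5P = 1.5P + 230.5 gives 5P = 235, so P* = £47 and Q* = 301.
With the tax collected from consumers, demand (in seller-price terms) shifts: Qd = 465.5 − 3.5(P + 20).
New equilibrium: consumers pay £53, producers receive £33, Q = 280. (Wedge: Pb − Ps = 20.)

Consumers pay £53; producers receive £33; quantity = 280.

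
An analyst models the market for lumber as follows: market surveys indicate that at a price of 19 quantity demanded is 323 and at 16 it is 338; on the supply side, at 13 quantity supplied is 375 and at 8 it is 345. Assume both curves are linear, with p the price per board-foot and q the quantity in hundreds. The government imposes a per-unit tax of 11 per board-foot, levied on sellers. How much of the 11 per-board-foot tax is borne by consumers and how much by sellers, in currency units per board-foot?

Demand slope: (338 − 323)/(16 − 19) = -5, so qd = 418 − 5p.
Supply slope: (345 − 375)/(8 − 13) = 6, so qs = 6p + 297.
Before the tax: set 418 − 5p = 6p + 297 → p* = 11, q* = 363.
With the tax collected from sellers, supply shifts: qs = 6(p − 11) + 297.
Solving gives q = 333 with consumers paying 17 and sellers receiving 6 (the 11 wedge).
Burden on consumers: 6; on sellers: 5. (They sum to 11.)
The less price-elastic side of the market bears the larger share of a per-unit tax.

Consumers bear 6 per board-foot; sellers bear 5 per board-foot.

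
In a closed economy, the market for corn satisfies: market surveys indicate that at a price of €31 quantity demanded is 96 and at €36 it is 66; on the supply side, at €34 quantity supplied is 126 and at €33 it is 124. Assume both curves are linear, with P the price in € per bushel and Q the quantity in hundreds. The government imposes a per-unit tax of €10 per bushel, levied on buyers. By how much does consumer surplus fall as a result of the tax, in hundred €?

Consumer surplus falls by €266.25 hundred.

Demand slope: (66 − 96)/(36 − 31) = -6, so Qd = 282 − 6P.
Supply slope: (124 − 126)/(33 − 34) = 2, so Qs = 2P + 58.
Without the tax, 282 − 6P = 2P + 58 gives 8P = 224, so P* = €28 and Q* = 114.
With the tax collected from buyers, demand (in seller-price terms) shifts: Qd = 282 − 6(P + 10).
New equilibrium: buyers pay €30.5, sellers receive €20.5, Q = 99. (Wedge: Pb − Ps = 10.)
ΔCS is the trapezoid between Q = 99 and Q = 114 of height €2.5: ½ · (114 + 99) · 2.5 = €266.25.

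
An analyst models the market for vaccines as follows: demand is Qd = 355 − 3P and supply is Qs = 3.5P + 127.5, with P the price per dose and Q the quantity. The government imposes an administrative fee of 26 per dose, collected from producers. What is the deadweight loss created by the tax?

Without the tax, 355 − 3P = 3.5P + 127.5 gives 6.5P = 227.5, so P* = 35 and Q* = 250.
With the tax collected from producers, supply shifts: Qs = 3.5(P − 26) + 127.5.
Solving gives Q = 208 with consumers paying 49 and producers receiving 23 (the 26 wedge).
Quantity falls by |ΔQ| = |250 − 208| = 42.
DWL = ½ · t · |ΔQ| = ½ · 26 · 42 = 546.

Deadweight loss = 546.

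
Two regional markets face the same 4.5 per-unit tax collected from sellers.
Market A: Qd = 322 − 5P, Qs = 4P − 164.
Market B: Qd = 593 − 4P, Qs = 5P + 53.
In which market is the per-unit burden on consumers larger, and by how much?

Market B, by 0.5.

Market A: pre-tax P* = 54, Q* = 52; post-tax Q = 42; per-unit burden on consumers = 2.
Market B: pre-tax P* = 60, Q* = 353; post-tax Q = 343; per-unit burden on consumers = 2.5.
Difference: 2 vs 2.5 → market B is larger by 0.5.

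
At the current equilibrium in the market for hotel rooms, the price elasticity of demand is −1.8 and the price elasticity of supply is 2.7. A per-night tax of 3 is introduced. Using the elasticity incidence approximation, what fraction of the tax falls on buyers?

Incidence ratio: buyers' share ≈ εs / (εs + |εd|) = 2.7 / (2.7 + 1.8) = 0.6.
Supply is the more elastic side, so buyers bear the larger share.

Buyers' share ≈ 0.6.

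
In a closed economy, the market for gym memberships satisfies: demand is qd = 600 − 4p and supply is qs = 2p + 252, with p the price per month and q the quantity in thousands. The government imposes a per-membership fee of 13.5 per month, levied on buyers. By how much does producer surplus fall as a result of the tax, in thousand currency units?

Producer surplus falls by 3231 thousand.

Before the tax: set 600 − 4p = 2p + 252 → p* = 58, q* = 368.
With the tax collected from buyers, demand (in seller-price terms) shifts: qd = 600 − 4(p + 13.5).
New equilibrium: buyers pay 62.5, producers receive 49, q = 350. (Wedge: pb − ps = 13.5.)
ΔPS is the trapezoid between Q = 350 and Q = 368 of height 9: ½ · (368 + 350) · 9 = 3231.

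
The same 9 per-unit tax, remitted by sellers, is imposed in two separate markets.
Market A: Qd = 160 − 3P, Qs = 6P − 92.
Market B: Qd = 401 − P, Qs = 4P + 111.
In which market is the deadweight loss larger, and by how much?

Market A, by 48.6.

Market A: pre-tax P* = 28, Q* = 76; post-tax Q = 58; deadweight loss = 81.
Market B: pre-tax P* = 58, Q* = 343; post-tax Q = 335.8; deadweight loss = 32.4.
Difference: 81 vs 32.4 → market A is larger by 48.6.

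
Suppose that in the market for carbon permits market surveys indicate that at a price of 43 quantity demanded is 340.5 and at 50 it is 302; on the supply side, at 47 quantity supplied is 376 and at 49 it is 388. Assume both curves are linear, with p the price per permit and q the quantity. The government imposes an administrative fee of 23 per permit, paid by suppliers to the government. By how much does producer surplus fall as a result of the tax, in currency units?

Demand slope: (302 − 340.5)/(50 − 43) = -5.5, so qd = 577 − 5.5p.
Supply slope: (388 − 376)/(49 − 47) = 6, so qs = 6p + 94.
Before the tax: set 577 − 5.5p = 6p + 94 → p* = 42, q* = 346.
With the tax collected from suppliers, supply shifts: qs = 6(p − 23) + 94.
Solving gives q = 280 with consumers paying 54 and suppliers receiving 31 (the 23 wedge).
ΔPS is the trapezoid between Q = 280 and Q = 346 of height 11: ½ · (346 + 280) · 11 = 3443.

Producer surplus falls by 3443.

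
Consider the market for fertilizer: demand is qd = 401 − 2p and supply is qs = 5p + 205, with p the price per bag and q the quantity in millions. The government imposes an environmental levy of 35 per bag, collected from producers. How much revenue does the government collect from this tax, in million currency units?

Without the tax, 401 − 2p = 5p + 205 gives 7p = 196, so p* = 28 and q* = 345.
With the tax collected from producers, supply shifts: qs = 5(p − 35) + 205.
New equilibrium: buyers pay 53, producers receive 18, q = 295. (Wedge: pb − ps = 35.)
Revenue = t · Q = 35 · 295 = 10325.

Tax revenue = 10325 million.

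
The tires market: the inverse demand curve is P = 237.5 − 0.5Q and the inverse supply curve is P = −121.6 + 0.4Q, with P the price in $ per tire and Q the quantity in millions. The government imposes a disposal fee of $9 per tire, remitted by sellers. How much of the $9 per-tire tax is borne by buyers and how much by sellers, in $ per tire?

Buyers bear $5 per tire; sellers bear $4 per tire.

Rewrite in direct form: Qd = 475 − 2P and Qs = 2.5P + 304.
Before the tax: set 475 − 2P = 2.5P + 304 → P* = $38, Q* = 399.
With the tax collected from sellers, supply shifts: Qs = 2.5(P − 9) + 304.
New equilibrium: buyers pay $43, sellers receive $34, Q = 389. (Wedge: Pb − Ps = 9.)
Burden on buyers: $5; on sellers: $4. (They sum to $9.)
The less price-elastic side of the market bears the larger share of a per-unit tax.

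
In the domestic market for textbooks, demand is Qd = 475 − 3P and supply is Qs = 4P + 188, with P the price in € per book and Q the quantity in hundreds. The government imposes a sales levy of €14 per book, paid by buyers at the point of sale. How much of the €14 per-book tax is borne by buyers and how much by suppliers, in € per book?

Buyers bear €8 per book; suppliers bear €6 per book.

Before the tax: set 475 − 3P = 4P + 188 → P* = €41, Q* = 352.
With the tax collected from buyers, demand (in seller-price terms) shifts: Qd = 475 − 3(P + 14).
Solving gives Q = 328 with buyers paying €49 and suppliers receiving €35 (the €14 wedge).
Burden on buyers: €8; on suppliers: €6. (They sum to €14.)
The less price-elastic side of the market bears the larger share of a per-unit tax.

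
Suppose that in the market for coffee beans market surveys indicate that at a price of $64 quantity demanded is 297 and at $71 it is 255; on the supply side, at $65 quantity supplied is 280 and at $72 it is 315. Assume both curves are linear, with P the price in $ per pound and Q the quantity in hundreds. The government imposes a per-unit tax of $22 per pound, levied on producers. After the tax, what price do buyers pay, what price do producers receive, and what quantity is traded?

Buyers pay $76; producers receive $54; quantity = 225.

Demand slope: (255 − 297)/(71 − 64) = -6, so Qd = 681 − 6P.
Supply slope: (315 − 280)/(72 − 65) = 5, so Qs = 5P − 45.
Before the tax: set 681 − 6P = 5P − 45 → P* = $66, Q* = 285.
With the tax collected from producers, supply shifts: Qs = 5(P − 22) − 45.
Solving gives Q = 225 with buyers paying $76 and producers receiving $54 (the $22 wedge).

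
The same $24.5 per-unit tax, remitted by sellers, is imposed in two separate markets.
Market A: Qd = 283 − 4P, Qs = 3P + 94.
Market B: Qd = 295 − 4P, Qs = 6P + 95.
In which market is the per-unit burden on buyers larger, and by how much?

Market B, by $4.2.

Market A: pre-tax P* = $27, Q* = 175; post-tax Q = 133; per-unit burden on buyers = $10.5.
Market B: pre-tax P* = $20, Q* = 215; post-tax Q = 156.2; per-unit burden on buyers = $14.7.
Difference: $10.5 vs $14.7 → market B is larger by $4.2.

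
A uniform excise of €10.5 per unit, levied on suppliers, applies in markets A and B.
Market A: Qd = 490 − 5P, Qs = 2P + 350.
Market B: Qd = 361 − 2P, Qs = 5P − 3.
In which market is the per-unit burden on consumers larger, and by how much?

Market B, by €4.5.

Market A: pre-tax P* = €20, Q* = 390; post-tax Q = 375; per-unit burden on consumers = €3.
Market B: pre-tax P* = €52, Q* = 257; post-tax Q = 242; per-unit burden on consumers = €7.5.
Difference: €3 vs €7.5 → market B is larger by €4.5.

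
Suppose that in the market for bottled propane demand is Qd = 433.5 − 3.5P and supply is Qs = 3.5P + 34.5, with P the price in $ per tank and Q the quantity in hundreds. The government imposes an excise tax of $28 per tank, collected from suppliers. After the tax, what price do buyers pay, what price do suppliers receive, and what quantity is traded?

Buyers pay $71; suppliers receive $43; quantity = 185.

Before the tax: set 433.5 − 3.5P = 3.5P + 34.5 → P* = $57, Q* = 234.
With the tax collected from suppliers, supply shifts: Qs = 3.5(P − 28) + 34.5.
New equilibrium: buyers pay $71, suppliers receive $43, Q = 185. (Wedge: Pb − Ps = 28.)
The less price-elastic side of the market bears the larger share of a per-unit tax.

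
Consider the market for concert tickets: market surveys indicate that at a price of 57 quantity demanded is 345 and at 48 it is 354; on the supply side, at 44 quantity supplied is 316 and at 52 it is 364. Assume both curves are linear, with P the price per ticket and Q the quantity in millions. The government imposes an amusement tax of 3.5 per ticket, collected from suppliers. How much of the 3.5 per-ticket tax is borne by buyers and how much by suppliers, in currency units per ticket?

Demand slope: (354 − 345)/(48 − 57) = -1, so Qd = 402 − P.
Supply slope: (364 − 316)/(52 − 44) = 6, so Qs = 6P + 52.
Before the tax: set 402 − P = 6P + 52 → P* = 50, Q* = 352.
With the tax collected from suppliers, supply shifts: Qs = 6(P − 3.5) + 52.
Solving gives Q = 349 with buyers paying 53 and suppliers receiving 49.5 (the 3.5 wedge).
Burden on buyers: 3; on suppliers: 0.5. (They sum to 3.5.)
The less price-elastic side of the market bears the larger share of a per-unit tax.

Buyers bear 3 per ticket; suppliers bear 0.5 per ticket.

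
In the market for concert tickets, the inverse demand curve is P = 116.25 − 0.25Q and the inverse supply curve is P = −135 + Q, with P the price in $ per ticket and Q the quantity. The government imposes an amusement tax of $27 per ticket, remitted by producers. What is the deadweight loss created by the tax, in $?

Rewrite in direct form: Qd = 465 − 4P and Qs = P + 135.
Without the tax, 465 − 4P = P + 135 gives 5P = 330, so P* = $66 and Q* = 201.
With the tax collected from producers, supply shifts: Qs = (P − 27) + 135.
Solving gives Q = 179.4 with buyers paying $71.4 and producers receiving $44.4 (the $27 wedge).
Quantity falls by |ΔQ| = |201 − 179.4| = 21.6.
DWL = ½ · t · |ΔQ| = ½ · 27 · 21.6 = $291.6.

Deadweight loss = $291.6.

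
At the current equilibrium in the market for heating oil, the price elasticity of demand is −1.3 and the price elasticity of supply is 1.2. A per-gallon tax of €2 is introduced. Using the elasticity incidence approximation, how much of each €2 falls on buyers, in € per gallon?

Buyers bear ≈ €0.96 per gallon.

Incidence ratio: buyers' share ≈ εs / (εs + |εd|) = 1.2 / (1.2 + 1.3) = 0.48.
So buyers bear ≈ 0.48 × €2 = €0.96; suppliers bear €1.04.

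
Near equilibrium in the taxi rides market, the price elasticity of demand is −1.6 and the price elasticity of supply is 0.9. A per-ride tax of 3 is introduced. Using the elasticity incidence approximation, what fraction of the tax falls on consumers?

Consumers' share ≈ 0.36.

Incidence ratio: consumers' share ≈ εs / (εs + |εd|) = 0.9 / (0.9 + 1.6) = 0.36.
Supply is the less elastic side, so consumers bear the smaller share.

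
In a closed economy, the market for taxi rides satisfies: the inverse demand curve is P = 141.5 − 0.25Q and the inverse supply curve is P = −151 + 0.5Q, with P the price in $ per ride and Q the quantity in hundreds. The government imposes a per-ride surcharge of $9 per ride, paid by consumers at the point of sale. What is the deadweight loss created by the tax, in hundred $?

Inverting to Q(P) form: Qd = 566 − 4P; Qs = 2P + 302.
Before the tax: set 566 − 4P = 2P + 302 → P* = $44, Q* = 390.
With the tax collected from consumers, demand (in seller-price terms) shifts: Qd = 566 − 4(P + 9).
Solving gives Q = 378 with consumers paying $47 and sellers receiving $38 (the $9 wedge).
Quantity falls by |ΔQ| = |390 − 378| = 12.
DWL = ½ · t · |ΔQ| = ½ · 9 · 12 = $54.

Deadweight loss = $54 hundred.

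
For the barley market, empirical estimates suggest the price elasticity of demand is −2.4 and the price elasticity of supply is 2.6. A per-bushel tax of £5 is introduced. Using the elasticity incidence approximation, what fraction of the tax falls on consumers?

Consumers' share ≈ 0.52.

Incidence ratio: consumers' share ≈ εs / (εs + |εd|) = 2.6 / (2.6 + 2.4) = 0.52.
Supply is the more elastic side, so consumers bear the larger share.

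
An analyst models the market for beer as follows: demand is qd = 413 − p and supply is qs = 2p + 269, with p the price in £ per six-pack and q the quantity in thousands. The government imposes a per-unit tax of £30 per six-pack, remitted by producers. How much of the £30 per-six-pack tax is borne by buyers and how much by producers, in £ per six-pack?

Buyers bear £20 per six-pack; producers bear £10 per six-pack.

Without the tax, 413 − p = 2p + 269 gives 3p = 144, so p* = £48 and q* = 365.
With the tax collected from producers, supply shifts: qs = 2(p − 30) + 269.
New equilibrium: buyers pay £68, producers receive £38, q = 345. (Wedge: pb − ps = 30.)
Burden on buyers: £20; on producers: £10. (They sum to £30.)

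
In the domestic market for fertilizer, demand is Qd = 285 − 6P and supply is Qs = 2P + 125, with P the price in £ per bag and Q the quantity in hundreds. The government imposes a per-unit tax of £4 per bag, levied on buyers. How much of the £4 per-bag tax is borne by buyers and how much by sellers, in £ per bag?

Before the tax: set 285 − 6P = 2P + 125 → P* = £20, Q* = 165.
With the tax collected from buyers, demand (in seller-price terms) shifts: Qd = 285 − 6(P + 4).
Solving gives Q = 159 with buyers paying £21 and sellers receiving £17 (the £4 wedge).
Burden on buyers: £1; on sellers: £3. (They sum to £4.)
The less price-elastic side of the market bears the larger share of a per-unit tax.

Buyers bear £1 per bag; sellers bear £3 per bag.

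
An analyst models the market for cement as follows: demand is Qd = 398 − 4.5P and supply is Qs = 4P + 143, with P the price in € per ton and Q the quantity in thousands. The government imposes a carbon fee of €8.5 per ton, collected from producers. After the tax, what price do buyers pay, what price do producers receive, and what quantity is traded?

Buyers pay €34; producers receive €25.5; quantity = 245.

Without the tax, 398 − 4.5P = 4P + 143 gives 8.5P = 255, so P* = €30 and Q* = 263.
With the tax collected from producers, supply shifts: Qs = 4(P − 8.5) + 143.
New equilibrium: buyers pay €34, producers receive €25.5, Q = 245. (Wedge: Pb − Ps = 8.5.)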